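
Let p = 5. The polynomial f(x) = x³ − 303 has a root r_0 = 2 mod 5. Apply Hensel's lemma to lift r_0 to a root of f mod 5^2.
r_1 = 12 (mod 25)

Hensel: r_{i+1} = r_i − f(r_i)/f′(r_i) mod 5^{i+2}, where f′(x) = 3x². Iterate:
  r_0 = 2 (mod 5)
  r_1 = 12 (mod 25)
Final: r = 12 with f(r) ≡ 0 mod 5^2.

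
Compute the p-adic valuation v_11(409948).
v_11(409948) = 4

v_11(n) is the largest exponent k such that 11^k divides n. Factor out: 409948 = 11^4 · 28. (Sign doesn't affect v_p.) So v_11(409948) = 4.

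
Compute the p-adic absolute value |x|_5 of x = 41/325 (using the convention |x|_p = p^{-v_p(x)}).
|41/325|_5 = 25

Step 1 — compute v_5(x) by factoring powers of 5 out of the numerator and denominator: v_5(41/325) = -2. Step 2 — apply |x|_p = p^{-v_p(x)} = 5^{2} = 25.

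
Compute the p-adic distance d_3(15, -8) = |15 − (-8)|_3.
d_3(15, -8) = 1

Step 1 — x − y = 15 − (-8) = 23. Step 2 — v_3(23) = 0 (factor: 23 = (3^0 · 23); the sign does not affect v_p). Step 3 — |x − y|_3 = 3^{0} = 1.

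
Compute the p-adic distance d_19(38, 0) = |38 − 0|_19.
d_19(38, 0) = 1/19

Step 1 — x − y = 38 − 0 = 38. Step 2 — v_19(38) = 1 (factor: 38 = (19^1 · 2); the sign does not affect v_p). Step 3 — |x − y|_19 = 19^{-1} = 1/19.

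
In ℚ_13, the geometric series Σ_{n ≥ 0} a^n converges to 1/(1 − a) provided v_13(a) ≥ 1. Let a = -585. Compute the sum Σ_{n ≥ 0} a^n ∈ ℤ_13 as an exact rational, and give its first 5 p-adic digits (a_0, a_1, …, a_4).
Σ a^n = 1/(1 − a) = 1/586;  first 5 digits = (1, 7, 6, 4, 5)

v_13(a) = 1 ≥ 1, so the series converges in ℤ_13 to 1/(1 − a) = 1/(1 − (-585)) = 1/586. Expand this rational in ℤ_13: compute digits iteratively via d_i = x_i mod 13, x_{i+1} = (x_i − d_i)/13. The first 5 digits are (1, 7, 6, 4, 5).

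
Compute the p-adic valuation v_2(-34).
v_2(-34) = 1

v_2(n) is the largest exponent k such that 2^k divides n. Factor out: -34 = -2^1 · 17. (Sign doesn't affect v_p.) So v_2(-34) = 1.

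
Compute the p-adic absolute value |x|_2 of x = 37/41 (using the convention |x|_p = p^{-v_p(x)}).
|37/41|_2 = 1

Step 1 — compute v_2(x) by factoring powers of 2 out of the numerator and denominator: v_2(37/41) = 0. Step 2 — apply |x|_p = p^{-v_p(x)} = 2^{0} = 1.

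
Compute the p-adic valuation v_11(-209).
v_11(-209) = 1

v_11(n) is the largest exponent k such that 11^k divides n. Factor out: -209 = -11^1 · 19. (Sign doesn't affect v_p.) So v_11(-209) = 1.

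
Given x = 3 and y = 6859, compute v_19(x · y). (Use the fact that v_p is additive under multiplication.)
v_19(20577) = 3

v_p(x) = 0 (factor: 3 = 19^0 · 3); v_p(y) = 3 (factor: 6859 = 19^3 · 1). Additivity: v_p(xy) = v_p(x) + v_p(y) = 0 + 3 = 3. (Direct check: xy = 20577 = 19^3 · (3).)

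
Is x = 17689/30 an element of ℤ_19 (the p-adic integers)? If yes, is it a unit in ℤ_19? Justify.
x ∈ ℤ_19 but not a unit; v_19(x) = 2 > 0

ℤ_19 = {x ∈ ℚ_19 : v_19(x) ≥ 0} and ℤ_19^× = {x ∈ ℤ_19 : v_19(x) = 0}. Here v_19(17689/30) = v_19(num) − v_19(den) = 2; compare against these criteria.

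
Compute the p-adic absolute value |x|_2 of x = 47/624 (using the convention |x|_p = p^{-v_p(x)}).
|47/624|_2 = 16

Step 1 — compute v_2(x) by factoring powers of 2 out of the numerator and denominator: v_2(47/624) = -4. Step 2 — apply |x|_p = p^{-v_p(x)} = 2^{4} = 16.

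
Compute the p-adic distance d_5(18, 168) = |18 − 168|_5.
d_5(18, 168) = 1/25

Step 1 — x − y = 18 − 168 = -150. Step 2 — v_5(-150) = 2 (factor: -150 = −(5^2 · 6); the sign does not affect v_p). Step 3 — |x − y|_5 = 5^{-2} = 1/25.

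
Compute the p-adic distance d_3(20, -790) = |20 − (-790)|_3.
d_3(20, -790) = 1/81

Step 1 — x − y = 20 − (-790) = 810. Step 2 — v_3(810) = 4 (factor: 810 = (3^4 · 10); the sign does not affect v_p). Step 3 — |x − y|_3 = 3^{-4} = 1/81.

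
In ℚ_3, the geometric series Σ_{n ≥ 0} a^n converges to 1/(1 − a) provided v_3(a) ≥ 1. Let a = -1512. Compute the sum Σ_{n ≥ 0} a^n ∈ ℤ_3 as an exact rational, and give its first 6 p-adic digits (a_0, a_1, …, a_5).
Σ a^n = 1/(1 − a) = 1/1513;  first 6 digits = (1, 0, 0, 1, 2, 2)

v_3(a) = 3 ≥ 1, so the series converges in ℤ_3 to 1/(1 − a) = 1/(1 − (-1512)) = 1/1513. Expand this rational in ℤ_3: compute digits iteratively via d_i = x_i mod 3, x_{i+1} = (x_i − d_i)/3. The first 6 digits are (1, 0, 0, 1, 2, 2).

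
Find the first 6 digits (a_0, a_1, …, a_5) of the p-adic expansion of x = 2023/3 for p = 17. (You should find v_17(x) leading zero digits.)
(a_0, …, a_5) = (0, 0, 8, 11, 5, 11)

v_17(2023/3) = 2, so a_0 = ... = a_1 = 0. Factor out: x = 17^2 · u with u = 7/3 a unit in ℤ_17. Expand u iteratively via a_{v+i} = u_i mod 17, u_{i+1} = (u_i − a_{v+i})/17:
  u_0 = 7/3;  a_2 = 8;  u_1 = (u_0 − 8)/17 = -1/3
  u_1 = -1/3;  a_3 = 11;  u_2 = (u_1 − 11)/17 = -2/3
  u_2 = -2/3;  a_4 = 5;  u_3 = (u_2 − 5)/17 = -1/3
  u_3 = -1/3;  a_5 = 11;  u_4 = (u_3 − 11)/17 = -2/3
Digits: (0, 0, 8, 11, 5, 11).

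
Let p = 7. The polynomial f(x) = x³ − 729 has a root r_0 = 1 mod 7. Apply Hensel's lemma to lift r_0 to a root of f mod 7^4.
r_3 = 2220 (mod 2401)

Hensel: r_{i+1} = r_i − f(r_i)/f′(r_i) mod 7^{i+2}, where f′(x) = 3x². Iterate:
  r_0 = 1 (mod 7)
  r_1 = 15 (mod 49)
  r_2 = 162 (mod 343)
  r_3 = 2220 (mod 2401)
Final: r = 2220 with f(r) ≡ 0 mod 7^4.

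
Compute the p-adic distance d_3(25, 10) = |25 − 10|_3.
d_3(25, 10) = 1/3

Step 1 — x − y = 25 − 10 = 15. Step 2 — v_3(15) = 1 (factor: 15 = (3^1 · 5); the sign does not affect v_p). Step 3 — |x − y|_3 = 3^{-1} = 1/3.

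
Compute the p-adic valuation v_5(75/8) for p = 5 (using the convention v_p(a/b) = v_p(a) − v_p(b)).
v_5(75/8) = 2

Factor powers of 5 from the numerator and denominator of the reduced fraction: 75 = 5^2 · 3 and 8 = 5^0 · 8. Apply v_p(a/b) = v_p(a) − v_p(b): v_5(75/8) = 2 − 0 = 2.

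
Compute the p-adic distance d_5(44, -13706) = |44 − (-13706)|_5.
d_5(44, -13706) = 1/625

Step 1 — x − y = 44 − (-13706) = 13750. Step 2 — v_5(13750) = 4 (factor: 13750 = (5^4 · 22); the sign does not affect v_p). Step 3 — |x − y|_5 = 5^{-4} = 1/625.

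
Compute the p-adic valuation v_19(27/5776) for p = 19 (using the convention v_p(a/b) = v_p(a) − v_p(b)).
v_19(27/5776) = -2

Factor powers of 19 from the numerator and denominator of the reduced fraction: 27 = 19^0 · 27 and 5776 = 19^2 · 16. Apply v_p(a/b) = v_p(a) − v_p(b): v_19(27/5776) = 0 − 2 = -2.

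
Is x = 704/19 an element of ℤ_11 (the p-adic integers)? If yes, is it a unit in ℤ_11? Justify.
x ∈ ℤ_11 but not a unit; v_11(x) = 1 > 0

ℤ_11 = {x ∈ ℚ_11 : v_11(x) ≥ 0} and ℤ_11^× = {x ∈ ℤ_11 : v_11(x) = 0}. Here v_11(704/19) = v_11(num) − v_11(den) = 1; compare against these criteria.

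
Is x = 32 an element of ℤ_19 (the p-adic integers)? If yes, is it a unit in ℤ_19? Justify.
x ∈ ℤ_19^× (unit); v_19(x) = 0

ℤ_19 = {x ∈ ℚ_19 : v_19(x) ≥ 0} and ℤ_19^× = {x ∈ ℤ_19 : v_19(x) = 0}. Here v_19(32) = v_19(num) − v_19(den) = 0; compare against these criteria.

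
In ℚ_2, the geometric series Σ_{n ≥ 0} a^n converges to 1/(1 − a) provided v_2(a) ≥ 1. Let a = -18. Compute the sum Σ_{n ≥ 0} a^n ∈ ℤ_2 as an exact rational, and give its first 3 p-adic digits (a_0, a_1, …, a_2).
Σ a^n = 1/(1 − a) = 1/19;  first 3 digits = (1, 1, 0)

v_2(a) = 1 ≥ 1, so the series converges in ℤ_2 to 1/(1 − a) = 1/(1 − (-18)) = 1/19. Expand this rational in ℤ_2: compute digits iteratively via d_i = x_i mod 2, x_{i+1} = (x_i − d_i)/2. The first 3 digits are (1, 1, 0).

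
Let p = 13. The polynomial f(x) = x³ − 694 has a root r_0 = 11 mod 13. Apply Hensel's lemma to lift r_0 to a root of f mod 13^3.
r_2 = 1493 (mod 2197)

Hensel: r_{i+1} = r_i − f(r_i)/f′(r_i) mod 13^{i+2}, where f′(x) = 3x². Iterate:
  r_0 = 11 (mod 13)
  r_1 = 141 (mod 169)
  r_2 = 1493 (mod 2197)
Final: r = 1493 with f(r) ≡ 0 mod 13^3.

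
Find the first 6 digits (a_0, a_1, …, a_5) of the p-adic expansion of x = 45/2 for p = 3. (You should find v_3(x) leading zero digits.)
(a_0, …, a_5) = (0, 0, 1, 2, 1, 1)

v_3(45/2) = 2, so a_0 = ... = a_1 = 0. Factor out: x = 3^2 · u with u = 5/2 a unit in ℤ_3. Expand u iteratively via a_{v+i} = u_i mod 3, u_{i+1} = (u_i − a_{v+i})/3:
  u_0 = 5/2;  a_2 = 1;  u_1 = (u_0 − 1)/3 = 1/2
  u_1 = 1/2;  a_3 = 2;  u_2 = (u_1 − 2)/3 = -1/2
  u_2 = -1/2;  a_4 = 1;  u_3 = (u_2 − 1)/3 = -1/2
  u_3 = -1/2;  a_5 = 1;  u_4 = (u_3 − 1)/3 = -1/2
Digits: (0, 0, 1, 2, 1, 1).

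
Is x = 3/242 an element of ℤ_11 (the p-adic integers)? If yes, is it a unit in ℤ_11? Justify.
x ∉ ℤ_11 (v_11(x) = -2 < 0)

ℤ_11 = {x ∈ ℚ_11 : v_11(x) ≥ 0} and ℤ_11^× = {x ∈ ℤ_11 : v_11(x) = 0}. Here v_11(3/242) = v_11(num) − v_11(den) = -2; compare against these criteria.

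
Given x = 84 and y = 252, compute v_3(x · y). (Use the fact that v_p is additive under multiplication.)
v_3(21168) = 3

v_p(x) = 1 (factor: 84 = 3^1 · 28); v_p(y) = 2 (factor: 252 = 3^2 · 28). Additivity: v_p(xy) = v_p(x) + v_p(y) = 1 + 2 = 3. (Direct check: xy = 21168 = 3^3 · (784).)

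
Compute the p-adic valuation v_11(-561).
v_11(-561) = 1

v_11(n) is the largest exponent k such that 11^k divides n. Factor out: -561 = -11^1 · 51. (Sign doesn't affect v_p.) So v_11(-561) = 1.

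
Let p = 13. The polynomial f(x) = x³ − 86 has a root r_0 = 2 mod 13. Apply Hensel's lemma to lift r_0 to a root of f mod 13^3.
r_2 = 262 (mod 2197)

Hensel: r_{i+1} = r_i − f(r_i)/f′(r_i) mod 13^{i+2}, where f′(x) = 3x². Iterate:
  r_0 = 2 (mod 13)
  r_1 = 93 (mod 169)
  r_2 = 262 (mod 2197)
Final: r = 262 with f(r) ≡ 0 mod 13^3.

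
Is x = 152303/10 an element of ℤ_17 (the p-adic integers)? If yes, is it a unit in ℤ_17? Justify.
x ∈ ℤ_17 but not a unit; v_17(x) = 3 > 0

ℤ_17 = {x ∈ ℚ_17 : v_17(x) ≥ 0} and ℤ_17^× = {x ∈ ℤ_17 : v_17(x) = 0}. Here v_17(152303/10) = v_17(num) − v_17(den) = 3; compare against these criteria.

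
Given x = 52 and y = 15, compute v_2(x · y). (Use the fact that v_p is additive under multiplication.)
v_2(780) = 2

v_p(x) = 2 (factor: 52 = 2^2 · 13); v_p(y) = 0 (factor: 15 = 2^0 · 15). Additivity: v_p(xy) = v_p(x) + v_p(y) = 2 + 0 = 2. (Direct check: xy = 780 = 2^2 · (195).)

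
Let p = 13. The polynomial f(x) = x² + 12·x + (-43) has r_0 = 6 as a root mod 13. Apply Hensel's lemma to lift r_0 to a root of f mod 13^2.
r_1 = 123 (mod 169)

Hensel: r_{i+1} = r_i − f(r_i)·(f′(r_i))^{-1} mod 13^{i+2}, f′(x) = 2x + 12. Iterate:
  r_0 = 6 (mod 13)
  r_1 = 123 (mod 169)
Final: r = 123 satisfies f(r) ≡ 0 mod 13^2.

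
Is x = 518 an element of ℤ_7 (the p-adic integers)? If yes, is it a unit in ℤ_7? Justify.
x ∈ ℤ_7 but not a unit; v_7(x) = 1 > 0

ℤ_7 = {x ∈ ℚ_7 : v_7(x) ≥ 0} and ℤ_7^× = {x ∈ ℤ_7 : v_7(x) = 0}. Here v_7(518) = v_7(num) − v_7(den) = 1; compare against these criteria.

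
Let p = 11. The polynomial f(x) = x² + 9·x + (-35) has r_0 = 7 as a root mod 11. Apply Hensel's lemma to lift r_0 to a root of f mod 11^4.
r_3 = 7674 (mod 14641)

Hensel: r_{i+1} = r_i − f(r_i)·(f′(r_i))^{-1} mod 11^{i+2}, f′(x) = 2x + 9. Iterate:
  r_0 = 7 (mod 11)
  r_1 = 51 (mod 121)
  r_2 = 1019 (mod 1331)
  r_3 = 7674 (mod 14641)
Final: r = 7674 satisfies f(r) ≡ 0 mod 11^4.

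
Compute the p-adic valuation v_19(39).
v_19(39) = 0

v_19(n) is the largest exponent k such that 19^k divides n. Factor out: 39 = 19^0 · 39. (Sign doesn't affect v_p.) So v_19(39) = 0.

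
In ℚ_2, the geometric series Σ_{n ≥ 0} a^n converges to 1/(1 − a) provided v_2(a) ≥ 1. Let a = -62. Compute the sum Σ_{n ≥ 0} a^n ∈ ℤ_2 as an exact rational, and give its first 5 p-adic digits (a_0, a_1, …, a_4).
Σ a^n = 1/(1 − a) = 1/63;  first 5 digits = (1, 1, 1, 1, 1)

v_2(a) = 1 ≥ 1, so the series converges in ℤ_2 to 1/(1 − a) = 1/(1 − (-62)) = 1/63. Expand this rational in ℤ_2: compute digits iteratively via d_i = x_i mod 2, x_{i+1} = (x_i − d_i)/2. The first 5 digits are (1, 1, 1, 1, 1).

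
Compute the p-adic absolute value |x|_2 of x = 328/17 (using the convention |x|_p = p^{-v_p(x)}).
|328/17|_2 = 1/8

Step 1 — compute v_2(x) by factoring powers of 2 out of the numerator and denominator: v_2(328/17) = 3. Step 2 — apply |x|_p = p^{-v_p(x)} = 2^{-3} = 1/8.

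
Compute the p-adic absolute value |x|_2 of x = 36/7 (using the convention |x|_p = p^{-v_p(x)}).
|36/7|_2 = 1/4

Step 1 — compute v_2(x) by factoring powers of 2 out of the numerator and denominator: v_2(36/7) = 2. Step 2 — apply |x|_p = p^{-v_p(x)} = 2^{-2} = 1/4.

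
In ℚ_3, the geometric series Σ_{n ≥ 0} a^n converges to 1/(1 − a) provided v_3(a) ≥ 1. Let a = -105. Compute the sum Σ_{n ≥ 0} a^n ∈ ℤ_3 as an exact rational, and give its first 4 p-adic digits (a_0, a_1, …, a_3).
Σ a^n = 1/(1 − a) = 1/106;  first 4 digits = (1, 1, 1, 0)

v_3(a) = 1 ≥ 1, so the series converges in ℤ_3 to 1/(1 − a) = 1/(1 − (-105)) = 1/106. Expand this rational in ℤ_3: compute digits iteratively via d_i = x_i mod 3, x_{i+1} = (x_i − d_i)/3. The first 4 digits are (1, 1, 1, 0).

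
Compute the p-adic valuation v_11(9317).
v_11(9317) = 3

v_11(n) is the largest exponent k such that 11^k divides n. Factor out: 9317 = 11^3 · 7. (Sign doesn't affect v_p.) So v_11(9317) = 3.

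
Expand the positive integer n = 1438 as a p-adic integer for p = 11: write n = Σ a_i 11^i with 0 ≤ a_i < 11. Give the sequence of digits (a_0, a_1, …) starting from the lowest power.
(a_0, a_1, …) = (8, 9, 0, 1)

Repeated division by 11 gives the digits low-to-high: 1438 = 8 + 9·11^1 + 1·11^3. Digit sequence: (8, 9, 0, 1).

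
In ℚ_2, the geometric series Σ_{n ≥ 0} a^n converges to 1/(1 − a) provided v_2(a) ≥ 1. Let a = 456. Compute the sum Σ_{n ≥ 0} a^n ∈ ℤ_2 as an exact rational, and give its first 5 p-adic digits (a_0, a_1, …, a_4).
Σ a^n = 1/(1 − a) = -1/455;  first 5 digits = (1, 0, 0, 1, 0)

v_2(a) = 3 ≥ 1, so the series converges in ℤ_2 to 1/(1 − a) = 1/(1 − 456) = -1/455. Expand this rational in ℤ_2: compute digits iteratively via d_i = x_i mod 2, x_{i+1} = (x_i − d_i)/2. The first 5 digits are (1, 0, 0, 1, 0).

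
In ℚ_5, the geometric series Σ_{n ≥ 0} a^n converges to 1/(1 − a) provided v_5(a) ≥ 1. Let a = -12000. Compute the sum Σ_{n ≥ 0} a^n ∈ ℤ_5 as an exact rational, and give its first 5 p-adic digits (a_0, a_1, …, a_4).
Σ a^n = 1/(1 − a) = 1/12001;  first 5 digits = (1, 0, 0, 4, 0)

v_5(a) = 3 ≥ 1, so the series converges in ℤ_5 to 1/(1 − a) = 1/(1 − (-12000)) = 1/12001. Expand this rational in ℤ_5: compute digits iteratively via d_i = x_i mod 5, x_{i+1} = (x_i − d_i)/5. The first 5 digits are (1, 0, 0, 4, 0).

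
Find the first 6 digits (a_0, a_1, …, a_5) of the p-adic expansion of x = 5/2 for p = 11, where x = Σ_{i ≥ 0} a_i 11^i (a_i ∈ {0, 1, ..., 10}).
(a_0, …, a_5) = (8, 5, 5, 5, 5, 5)

v_11(5/2) = 0 (numerator and denominator both coprime to 11), so x ∈ ℤ_11^×. Compute digits iteratively via a_i = x_i mod 11, x_{i+1} = (x_i − a_i)/11, with x_0 = x:
  x_0 = 5/2;  a_0 = 8;  x_1 = (x_0 − 8)/11 = -1/2
  x_1 = -1/2;  a_1 = 5;  x_2 = (x_1 − 5)/11 = -1/2
  x_2 = -1/2;  a_2 = 5;  x_3 = (x_2 − 5)/11 = -1/2
  x_3 = -1/2;  a_3 = 5;  x_4 = (x_3 − 5)/11 = -1/2
  x_4 = -1/2;  a_4 = 5;  x_5 = (x_4 − 5)/11 = -1/2
  x_5 = -1/2;  a_5 = 5;  x_6 = (x_5 − 5)/11 = -1/2
Digits: (8, 5, 5, 5, 5, 5).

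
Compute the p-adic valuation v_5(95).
v_5(95) = 1

v_5(n) is the largest exponent k such that 5^k divides n. Factor out: 95 = 5^1 · 19. (Sign doesn't affect v_p.) So v_5(95) = 1.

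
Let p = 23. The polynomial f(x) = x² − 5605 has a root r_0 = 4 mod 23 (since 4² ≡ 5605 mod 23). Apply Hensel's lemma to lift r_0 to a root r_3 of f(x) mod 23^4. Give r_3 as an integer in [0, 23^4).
r_3 = 76548 (mod 279841)

Hensel's recurrence: r_{i+1} = r_i − f(r_i)·(f′(r_i))^{-1} mod 23^{i+2}, with f′(x) = 2x. Iterate:
  r_0 = 4 (mod 23)
  r_1 = 372 (mod 529)
  r_2 = 3546 (mod 12167)
  r_3 = 76548 (mod 279841)
Final: r_3 = 76548, and one checks f(r_3) ≡ 0 mod 23^4.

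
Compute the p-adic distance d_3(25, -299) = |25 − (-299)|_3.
d_3(25, -299) = 1/81

Step 1 — x − y = 25 − (-299) = 324. Step 2 — v_3(324) = 4 (factor: 324 = (3^4 · 4); the sign does not affect v_p). Step 3 — |x − y|_3 = 3^{-4} = 1/81.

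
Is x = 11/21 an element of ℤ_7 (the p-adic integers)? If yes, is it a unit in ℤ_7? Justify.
x ∉ ℤ_7 (v_7(x) = -1 < 0)

ℤ_7 = {x ∈ ℚ_7 : v_7(x) ≥ 0} and ℤ_7^× = {x ∈ ℤ_7 : v_7(x) = 0}. Here v_7(11/21) = v_7(num) − v_7(den) = -1; compare against these criteria.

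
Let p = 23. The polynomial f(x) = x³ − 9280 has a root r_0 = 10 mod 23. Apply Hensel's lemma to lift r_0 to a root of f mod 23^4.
r_3 = 8819 (mod 279841)

Hensel: r_{i+1} = r_i − f(r_i)/f′(r_i) mod 23^{i+2}, where f′(x) = 3x². Iterate:
  r_0 = 10 (mod 23)
  r_1 = 355 (mod 529)
  r_2 = 8819 (mod 12167)
  r_3 = 8819 (mod 279841)
Final: r = 8819 with f(r) ≡ 0 mod 23^4.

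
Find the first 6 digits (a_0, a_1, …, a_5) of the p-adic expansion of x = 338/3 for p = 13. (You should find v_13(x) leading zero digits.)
(a_0, …, a_5) = (0, 0, 5, 4, 4, 4)

v_13(338/3) = 2, so a_0 = ... = a_1 = 0. Factor out: x = 13^2 · u with u = 2/3 a unit in ℤ_13. Expand u iteratively via a_{v+i} = u_i mod 13, u_{i+1} = (u_i − a_{v+i})/13:
  u_0 = 2/3;  a_2 = 5;  u_1 = (u_0 − 5)/13 = -1/3
  u_1 = -1/3;  a_3 = 4;  u_2 = (u_1 − 4)/13 = -1/3
  u_2 = -1/3;  a_4 = 4;  u_3 = (u_2 − 4)/13 = -1/3
  u_3 = -1/3;  a_5 = 4;  u_4 = (u_3 − 4)/13 = -1/3
Digits: (0, 0, 5, 4, 4, 4).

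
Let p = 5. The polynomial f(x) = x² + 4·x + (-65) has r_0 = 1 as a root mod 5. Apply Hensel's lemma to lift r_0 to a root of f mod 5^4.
r_3 = 536 (mod 625)

Hensel: r_{i+1} = r_i − f(r_i)·(f′(r_i))^{-1} mod 5^{i+2}, f′(x) = 2x + 4. Iterate:
  r_0 = 1 (mod 5)
  r_1 = 11 (mod 25)
  r_2 = 36 (mod 125)
  r_3 = 536 (mod 625)
Final: r = 536 satisfies f(r) ≡ 0 mod 5^4.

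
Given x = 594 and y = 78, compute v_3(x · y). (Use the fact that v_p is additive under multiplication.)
v_3(46332) = 4

v_p(x) = 3 (factor: 594 = 3^3 · 22); v_p(y) = 1 (factor: 78 = 3^1 · 26). Additivity: v_p(xy) = v_p(x) + v_p(y) = 3 + 1 = 4. (Direct check: xy = 46332 = 3^4 · (572).)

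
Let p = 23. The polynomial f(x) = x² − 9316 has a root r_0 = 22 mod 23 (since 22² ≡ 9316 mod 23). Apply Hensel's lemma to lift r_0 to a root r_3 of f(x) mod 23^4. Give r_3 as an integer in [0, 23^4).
r_3 = 44803 (mod 279841)

Hensel's recurrence: r_{i+1} = r_i − f(r_i)·(f′(r_i))^{-1} mod 23^{i+2}, with f′(x) = 2x. Iterate:
  r_0 = 22 (mod 23)
  r_1 = 367 (mod 529)
  r_2 = 8302 (mod 12167)
  r_3 = 44803 (mod 279841)
Final: r_3 = 44803, and one checks f(r_3) ≡ 0 mod 23^4.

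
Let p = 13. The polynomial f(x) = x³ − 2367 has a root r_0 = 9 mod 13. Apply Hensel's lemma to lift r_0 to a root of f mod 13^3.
r_2 = 1543 (mod 2197)

Hensel: r_{i+1} = r_i − f(r_i)/f′(r_i) mod 13^{i+2}, where f′(x) = 3x². Iterate:
  r_0 = 9 (mod 13)
  r_1 = 22 (mod 169)
  r_2 = 1543 (mod 2197)
Final: r = 1543 with f(r) ≡ 0 mod 13^3.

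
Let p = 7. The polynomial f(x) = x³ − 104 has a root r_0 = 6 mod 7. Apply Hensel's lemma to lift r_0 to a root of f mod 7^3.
r_2 = 230 (mod 343)

Hensel: r_{i+1} = r_i − f(r_i)/f′(r_i) mod 7^{i+2}, where f′(x) = 3x². Iterate:
  r_0 = 6 (mod 7)
  r_1 = 34 (mod 49)
  r_2 = 230 (mod 343)
Final: r = 230 with f(r) ≡ 0 mod 7^3.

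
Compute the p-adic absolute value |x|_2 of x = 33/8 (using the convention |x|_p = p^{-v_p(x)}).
|33/8|_2 = 8

Step 1 — compute v_2(x) by factoring powers of 2 out of the numerator and denominator: v_2(33/8) = -3. Step 2 — apply |x|_p = p^{-v_p(x)} = 2^{3} = 8.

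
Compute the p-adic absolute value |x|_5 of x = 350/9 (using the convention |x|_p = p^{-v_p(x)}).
|350/9|_5 = 1/25

Step 1 — compute v_5(x) by factoring powers of 5 out of the numerator and denominator: v_5(350/9) = 2. Step 2 — apply |x|_p = p^{-v_p(x)} = 5^{-2} = 1/25.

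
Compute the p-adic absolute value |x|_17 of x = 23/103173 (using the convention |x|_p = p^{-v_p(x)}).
|23/103173|_17 = 4913

Step 1 — compute v_17(x) by factoring powers of 17 out of the numerator and denominator: v_17(23/103173) = -3. Step 2 — apply |x|_p = p^{-v_p(x)} = 17^{3} = 4913.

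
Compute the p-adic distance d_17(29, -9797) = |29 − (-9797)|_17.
d_17(29, -9797) = 1/4913

Step 1 — x − y = 29 − (-9797) = 9826. Step 2 — v_17(9826) = 3 (factor: 9826 = (17^3 · 2); the sign does not affect v_p). Step 3 — |x − y|_17 = 17^{-3} = 1/4913.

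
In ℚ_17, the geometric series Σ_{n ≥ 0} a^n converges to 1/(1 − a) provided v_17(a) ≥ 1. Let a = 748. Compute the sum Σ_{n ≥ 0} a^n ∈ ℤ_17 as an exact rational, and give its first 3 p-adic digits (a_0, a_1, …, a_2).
Σ a^n = 1/(1 − a) = -1/747;  first 3 digits = (1, 10, 0)

v_17(a) = 1 ≥ 1, so the series converges in ℤ_17 to 1/(1 − a) = 1/(1 − 748) = -1/747. Expand this rational in ℤ_17: compute digits iteratively via d_i = x_i mod 17, x_{i+1} = (x_i − d_i)/17. The first 3 digits are (1, 10, 0).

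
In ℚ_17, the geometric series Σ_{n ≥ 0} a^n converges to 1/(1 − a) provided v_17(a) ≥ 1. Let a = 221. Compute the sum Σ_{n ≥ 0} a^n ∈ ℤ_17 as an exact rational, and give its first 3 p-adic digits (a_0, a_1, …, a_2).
Σ a^n = 1/(1 − a) = -1/220;  first 3 digits = (1, 13, 16)

v_17(a) = 1 ≥ 1, so the series converges in ℤ_17 to 1/(1 − a) = 1/(1 − 221) = -1/220. Expand this rational in ℤ_17: compute digits iteratively via d_i = x_i mod 17, x_{i+1} = (x_i − d_i)/17. The first 3 digits are (1, 13, 16).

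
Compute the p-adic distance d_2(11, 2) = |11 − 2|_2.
d_2(11, 2) = 1

Step 1 — x − y = 11 − 2 = 9. Step 2 — v_2(9) = 0 (factor: 9 = (2^0 · 9); the sign does not affect v_p). Step 3 — |x − y|_2 = 2^{0} = 1.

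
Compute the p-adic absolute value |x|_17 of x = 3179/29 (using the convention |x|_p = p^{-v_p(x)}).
|3179/29|_17 = 1/289

Step 1 — compute v_17(x) by factoring powers of 17 out of the numerator and denominator: v_17(3179/29) = 2. Step 2 — apply |x|_p = p^{-v_p(x)} = 17^{-2} = 1/289.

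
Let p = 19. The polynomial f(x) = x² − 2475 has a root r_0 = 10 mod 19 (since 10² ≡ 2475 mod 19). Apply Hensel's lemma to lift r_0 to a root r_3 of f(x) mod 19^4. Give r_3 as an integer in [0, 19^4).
r_3 = 23323 (mod 130321)

Hensel's recurrence: r_{i+1} = r_i − f(r_i)·(f′(r_i))^{-1} mod 19^{i+2}, with f′(x) = 2x. Iterate:
  r_0 = 10 (mod 19)
  r_1 = 219 (mod 361)
  r_2 = 2746 (mod 6859)
  r_3 = 23323 (mod 130321)
Final: r_3 = 23323, and one checks f(r_3) ≡ 0 mod 19^4.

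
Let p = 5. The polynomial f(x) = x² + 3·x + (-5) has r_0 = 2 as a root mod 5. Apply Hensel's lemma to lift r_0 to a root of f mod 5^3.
r_2 = 112 (mod 125)

Hensel: r_{i+1} = r_i − f(r_i)·(f′(r_i))^{-1} mod 5^{i+2}, f′(x) = 2x + 3. Iterate:
  r_0 = 2 (mod 5)
  r_1 = 12 (mod 25)
  r_2 = 112 (mod 125)
Final: r = 112 satisfies f(r) ≡ 0 mod 5^3.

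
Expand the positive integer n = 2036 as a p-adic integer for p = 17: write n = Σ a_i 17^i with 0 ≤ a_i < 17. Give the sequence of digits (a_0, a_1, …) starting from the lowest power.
(a_0, a_1, …) = (13, 0, 7)

Repeated division by 17 gives the digits low-to-high: 2036 = 13 + 7·17^2. Digit sequence: (13, 0, 7).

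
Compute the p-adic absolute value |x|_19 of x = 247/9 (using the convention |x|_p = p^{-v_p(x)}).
|247/9|_19 = 1/19

Step 1 — compute v_19(x) by factoring powers of 19 out of the numerator and denominator: v_19(247/9) = 1. Step 2 — apply |x|_p = p^{-v_p(x)} = 19^{-1} = 1/19.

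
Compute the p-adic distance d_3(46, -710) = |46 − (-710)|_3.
d_3(46, -710) = 1/27

Step 1 — x − y = 46 − (-710) = 756. Step 2 — v_3(756) = 3 (factor: 756 = (3^3 · 28); the sign does not affect v_p). Step 3 — |x − y|_3 = 3^{-3} = 1/27.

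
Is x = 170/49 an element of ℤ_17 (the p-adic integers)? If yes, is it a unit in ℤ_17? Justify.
x ∈ ℤ_17 but not a unit; v_17(x) = 1 > 0

ℤ_17 = {x ∈ ℚ_17 : v_17(x) ≥ 0} and ℤ_17^× = {x ∈ ℤ_17 : v_17(x) = 0}. Here v_17(170/49) = v_17(num) − v_17(den) = 1; compare against these criteria.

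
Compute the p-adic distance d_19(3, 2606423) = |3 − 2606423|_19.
d_19(3, 2606423) = 1/130321

Step 1 — x − y = 3 − 2606423 = -2606420. Step 2 — v_19(-2606420) = 4 (factor: -2606420 = −(19^4 · 20); the sign does not affect v_p). Step 3 — |x − y|_19 = 19^{-4} = 1/130321.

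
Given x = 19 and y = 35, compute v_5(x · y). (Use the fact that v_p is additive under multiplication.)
v_5(665) = 1

v_p(x) = 0 (factor: 19 = 5^0 · 19); v_p(y) = 1 (factor: 35 = 5^1 · 7). Additivity: v_p(xy) = v_p(x) + v_p(y) = 0 + 1 = 1. (Direct check: xy = 665 = 5^1 · (133).)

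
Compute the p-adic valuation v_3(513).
v_3(513) = 3

v_3(n) is the largest exponent k such that 3^k divides n. Factor out: 513 = 3^3 · 19. (Sign doesn't affect v_p.) So v_3(513) = 3.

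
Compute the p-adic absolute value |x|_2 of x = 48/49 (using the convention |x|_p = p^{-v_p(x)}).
|48/49|_2 = 1/16

Step 1 — compute v_2(x) by factoring powers of 2 out of the numerator and denominator: v_2(48/49) = 4. Step 2 — apply |x|_p = p^{-v_p(x)} = 2^{-4} = 1/16.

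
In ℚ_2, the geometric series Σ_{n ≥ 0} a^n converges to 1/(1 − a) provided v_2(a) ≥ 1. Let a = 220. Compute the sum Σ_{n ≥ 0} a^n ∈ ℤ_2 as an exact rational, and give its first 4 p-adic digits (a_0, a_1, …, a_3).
Σ a^n = 1/(1 − a) = -1/219;  first 4 digits = (1, 0, 1, 1)

v_2(a) = 2 ≥ 1, so the series converges in ℤ_2 to 1/(1 − a) = 1/(1 − 220) = -1/219. Expand this rational in ℤ_2: compute digits iteratively via d_i = x_i mod 2, x_{i+1} = (x_i − d_i)/2. The first 4 digits are (1, 0, 1, 1).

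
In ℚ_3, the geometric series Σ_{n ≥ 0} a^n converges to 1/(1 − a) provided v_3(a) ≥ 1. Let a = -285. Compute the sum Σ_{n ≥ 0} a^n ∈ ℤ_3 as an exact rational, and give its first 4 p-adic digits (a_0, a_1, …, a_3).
Σ a^n = 1/(1 − a) = 1/286;  first 4 digits = (1, 1, 2, 1)

v_3(a) = 1 ≥ 1, so the series converges in ℤ_3 to 1/(1 − a) = 1/(1 − (-285)) = 1/286. Expand this rational in ℤ_3: compute digits iteratively via d_i = x_i mod 3, x_{i+1} = (x_i − d_i)/3. The first 4 digits are (1, 1, 2, 1).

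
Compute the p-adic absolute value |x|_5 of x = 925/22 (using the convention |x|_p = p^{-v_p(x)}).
|925/22|_5 = 1/25

Step 1 — compute v_5(x) by factoring powers of 5 out of the numerator and denominator: v_5(925/22) = 2. Step 2 — apply |x|_p = p^{-v_p(x)} = 5^{-2} = 1/25.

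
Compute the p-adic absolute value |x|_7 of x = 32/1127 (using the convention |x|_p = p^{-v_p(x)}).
|32/1127|_7 = 49

Step 1 — compute v_7(x) by factoring powers of 7 out of the numerator and denominator: v_7(32/1127) = -2. Step 2 — apply |x|_p = p^{-v_p(x)} = 7^{2} = 49.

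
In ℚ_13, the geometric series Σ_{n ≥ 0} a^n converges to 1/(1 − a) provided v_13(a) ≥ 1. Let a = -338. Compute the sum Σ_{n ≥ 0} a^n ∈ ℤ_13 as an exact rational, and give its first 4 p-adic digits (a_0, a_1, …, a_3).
Σ a^n = 1/(1 − a) = 1/339;  first 4 digits = (1, 0, 11, 12)

v_13(a) = 2 ≥ 1, so the series converges in ℤ_13 to 1/(1 − a) = 1/(1 − (-338)) = 1/339. Expand this rational in ℤ_13: compute digits iteratively via d_i = x_i mod 13, x_{i+1} = (x_i − d_i)/13. The first 4 digits are (1, 0, 11, 12).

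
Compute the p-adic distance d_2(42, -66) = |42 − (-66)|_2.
d_2(42, -66) = 1/4

Step 1 — x − y = 42 − (-66) = 108. Step 2 — v_2(108) = 2 (factor: 108 = (2^2 · 27); the sign does not affect v_p). Step 3 — |x − y|_2 = 2^{-2} = 1/4.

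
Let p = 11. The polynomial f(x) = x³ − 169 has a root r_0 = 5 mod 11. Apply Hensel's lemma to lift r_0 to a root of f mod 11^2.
r_1 = 104 (mod 121)

Hensel: r_{i+1} = r_i − f(r_i)/f′(r_i) mod 11^{i+2}, where f′(x) = 3x². Iterate:
  r_0 = 5 (mod 11)
  r_1 = 104 (mod 121)
Final: r = 104 with f(r) ≡ 0 mod 11^2.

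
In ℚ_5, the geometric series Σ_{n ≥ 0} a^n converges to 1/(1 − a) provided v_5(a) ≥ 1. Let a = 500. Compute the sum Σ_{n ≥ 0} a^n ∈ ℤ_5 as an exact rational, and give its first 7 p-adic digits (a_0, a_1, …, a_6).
Σ a^n = 1/(1 − a) = -1/499;  first 7 digits = (1, 0, 0, 4, 0, 0, 1)

v_5(a) = 3 ≥ 1, so the series converges in ℤ_5 to 1/(1 − a) = 1/(1 − 500) = -1/499. Expand this rational in ℤ_5: compute digits iteratively via d_i = x_i mod 5, x_{i+1} = (x_i − d_i)/5. The first 7 digits are (1, 0, 0, 4, 0, 0, 1).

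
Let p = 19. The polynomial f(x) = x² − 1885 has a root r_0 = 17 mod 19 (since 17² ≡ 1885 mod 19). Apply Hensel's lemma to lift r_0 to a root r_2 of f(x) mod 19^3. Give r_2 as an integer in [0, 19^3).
r_2 = 6477 (mod 6859)

Hensel's recurrence: r_{i+1} = r_i − f(r_i)·(f′(r_i))^{-1} mod 19^{i+2}, with f′(x) = 2x. Iterate:
  r_0 = 17 (mod 19)
  r_1 = 340 (mod 361)
  r_2 = 6477 (mod 6859)
Final: r_2 = 6477, and one checks f(r_2) ≡ 0 mod 19^3.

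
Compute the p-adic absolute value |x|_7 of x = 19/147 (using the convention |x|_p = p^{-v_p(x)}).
|19/147|_7 = 49

Step 1 — compute v_7(x) by factoring powers of 7 out of the numerator and denominator: v_7(19/147) = -2. Step 2 — apply |x|_p = p^{-v_p(x)} = 7^{2} = 49.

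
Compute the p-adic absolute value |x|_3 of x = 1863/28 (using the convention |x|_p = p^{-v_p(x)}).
|1863/28|_3 = 1/81

Step 1 — compute v_3(x) by factoring powers of 3 out of the numerator and denominator: v_3(1863/28) = 4. Step 2 — apply |x|_p = p^{-v_p(x)} = 3^{-4} = 1/81.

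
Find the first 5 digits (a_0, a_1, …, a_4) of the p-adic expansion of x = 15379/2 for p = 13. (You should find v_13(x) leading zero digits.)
(a_0, …, a_4) = (0, 0, 0, 10, 6)

v_13(15379/2) = 3, so a_0 = ... = a_2 = 0. Factor out: x = 13^3 · u with u = 7/2 a unit in ℤ_13. Expand u iteratively via a_{v+i} = u_i mod 13, u_{i+1} = (u_i − a_{v+i})/13:
  u_0 = 7/2;  a_3 = 10;  u_1 = (u_0 − 10)/13 = -1/2
  u_1 = -1/2;  a_4 = 6;  u_2 = (u_1 − 6)/13 = -1/2
Digits: (0, 0, 0, 10, 6).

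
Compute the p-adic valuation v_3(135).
v_3(135) = 3

v_3(n) is the largest exponent k such that 3^k divides n. Factor out: 135 = 3^3 · 5. (Sign doesn't affect v_p.) So v_3(135) = 3.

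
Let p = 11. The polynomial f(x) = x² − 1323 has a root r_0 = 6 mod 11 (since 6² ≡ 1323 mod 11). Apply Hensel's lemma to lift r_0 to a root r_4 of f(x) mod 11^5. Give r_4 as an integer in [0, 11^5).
r_4 = 63729 (mod 161051)

Hensel's recurrence: r_{i+1} = r_i − f(r_i)·(f′(r_i))^{-1} mod 11^{i+2}, with f′(x) = 2x. Iterate:
  r_0 = 6 (mod 11)
  r_1 = 83 (mod 121)
  r_2 = 1172 (mod 1331)
  r_3 = 5165 (mod 14641)
  r_4 = 63729 (mod 161051)
Final: r_4 = 63729, and one checks f(r_4) ≡ 0 mod 11^5.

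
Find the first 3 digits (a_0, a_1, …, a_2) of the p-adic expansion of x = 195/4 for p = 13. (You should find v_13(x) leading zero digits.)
(a_0, …, a_2) = (0, 7, 3)

v_13(195/4) = 1, so a_0 = ... = a_0 = 0. Factor out: x = 13^1 · u with u = 15/4 a unit in ℤ_13. Expand u iteratively via a_{v+i} = u_i mod 13, u_{i+1} = (u_i − a_{v+i})/13:
  u_0 = 15/4;  a_1 = 7;  u_1 = (u_0 − 7)/13 = -1/4
  u_1 = -1/4;  a_2 = 3;  u_2 = (u_1 − 3)/13 = -1/4
Digits: (0, 7, 3).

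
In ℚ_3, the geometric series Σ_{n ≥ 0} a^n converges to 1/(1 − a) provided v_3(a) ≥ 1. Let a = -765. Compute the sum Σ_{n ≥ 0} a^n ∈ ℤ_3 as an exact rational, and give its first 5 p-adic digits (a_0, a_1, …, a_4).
Σ a^n = 1/(1 − a) = 1/766;  first 5 digits = (1, 0, 2, 1, 0)

v_3(a) = 2 ≥ 1, so the series converges in ℤ_3 to 1/(1 − a) = 1/(1 − (-765)) = 1/766. Expand this rational in ℤ_3: compute digits iteratively via d_i = x_i mod 3, x_{i+1} = (x_i − d_i)/3. The first 5 digits are (1, 0, 2, 1, 0).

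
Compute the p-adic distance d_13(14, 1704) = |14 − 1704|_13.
d_13(14, 1704) = 1/169

Step 1 — x − y = 14 − 1704 = -1690. Step 2 — v_13(-1690) = 2 (factor: -1690 = −(13^2 · 10); the sign does not affect v_p). Step 3 — |x − y|_13 = 13^{-2} = 1/169.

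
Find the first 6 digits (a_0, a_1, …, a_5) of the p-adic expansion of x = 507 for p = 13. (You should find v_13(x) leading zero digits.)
(a_0, …, a_5) = (0, 0, 3, 0, 0, 0)

v_13(507) = 2, so a_0 = ... = a_1 = 0. Factor out: x = 13^2 · u with u = 3 a unit in ℤ_13. Expand u iteratively via a_{v+i} = u_i mod 13, u_{i+1} = (u_i − a_{v+i})/13:
  u_0 = 3;  a_2 = 3;  u_1 = (u_0 − 3)/13 = 0
  u_1 = 0;  a_3 = 0;  u_2 = (u_1 − 0)/13 = 0
  u_2 = 0;  a_4 = 0;  u_3 = (u_2 − 0)/13 = 0
  u_3 = 0;  a_5 = 0;  u_4 = (u_3 − 0)/13 = 0
Digits: (0, 0, 3, 0, 0, 0).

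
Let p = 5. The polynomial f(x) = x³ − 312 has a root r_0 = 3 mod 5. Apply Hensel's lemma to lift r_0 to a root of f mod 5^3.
r_2 = 33 (mod 125)

Hensel: r_{i+1} = r_i − f(r_i)/f′(r_i) mod 5^{i+2}, where f′(x) = 3x². Iterate:
  r_0 = 3 (mod 5)
  r_1 = 8 (mod 25)
  r_2 = 33 (mod 125)
Final: r = 33 with f(r) ≡ 0 mod 5^3.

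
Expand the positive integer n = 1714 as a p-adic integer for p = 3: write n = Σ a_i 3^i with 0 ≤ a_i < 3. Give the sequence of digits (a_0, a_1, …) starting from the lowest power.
(a_0, a_1, …) = (1, 1, 1, 0, 0, 1, 2)

Repeated division by 3 gives the digits low-to-high: 1714 = 1 + 1·3^1 + 1·3^2 + 1·3^5 + 2·3^6. Digit sequence: (1, 1, 1, 0, 0, 1, 2).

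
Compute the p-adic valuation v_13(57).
v_13(57) = 0

v_13(n) is the largest exponent k such that 13^k divides n. Factor out: 57 = 13^0 · 57. (Sign doesn't affect v_p.) So v_13(57) = 0.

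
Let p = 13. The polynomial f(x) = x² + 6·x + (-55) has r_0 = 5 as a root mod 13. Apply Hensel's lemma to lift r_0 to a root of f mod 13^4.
r_3 = 5 (mod 28561)

Hensel: r_{i+1} = r_i − f(r_i)·(f′(r_i))^{-1} mod 13^{i+2}, f′(x) = 2x + 6. Iterate:
  r_0 = 5 (mod 13)
  r_1 = 5 (mod 169)
  r_2 = 5 (mod 2197)
  r_3 = 5 (mod 28561)
Final: r = 5 satisfies f(r) ≡ 0 mod 13^4.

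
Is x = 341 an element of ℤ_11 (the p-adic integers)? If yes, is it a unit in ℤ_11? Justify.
x ∈ ℤ_11 but not a unit; v_11(x) = 1 > 0

ℤ_11 = {x ∈ ℚ_11 : v_11(x) ≥ 0} and ℤ_11^× = {x ∈ ℤ_11 : v_11(x) = 0}. Here v_11(341) = v_11(num) − v_11(den) = 1; compare against these criteria.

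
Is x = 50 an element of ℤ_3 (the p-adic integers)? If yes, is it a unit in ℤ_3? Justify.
x ∈ ℤ_3^× (unit); v_3(x) = 0

ℤ_3 = {x ∈ ℚ_3 : v_3(x) ≥ 0} and ℤ_3^× = {x ∈ ℤ_3 : v_3(x) = 0}. Here v_3(50) = v_3(num) − v_3(den) = 0; compare against these criteria.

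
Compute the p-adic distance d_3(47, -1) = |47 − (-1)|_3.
d_3(47, -1) = 1/3

Step 1 — x − y = 47 − (-1) = 48. Step 2 — v_3(48) = 1 (factor: 48 = (3^1 · 16); the sign does not affect v_p). Step 3 — |x − y|_3 = 3^{-1} = 1/3.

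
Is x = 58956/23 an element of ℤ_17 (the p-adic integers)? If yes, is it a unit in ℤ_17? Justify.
x ∈ ℤ_17 but not a unit; v_17(x) = 3 > 0

ℤ_17 = {x ∈ ℚ_17 : v_17(x) ≥ 0} and ℤ_17^× = {x ∈ ℤ_17 : v_17(x) = 0}. Here v_17(58956/23) = v_17(num) − v_17(den) = 3; compare against these criteria.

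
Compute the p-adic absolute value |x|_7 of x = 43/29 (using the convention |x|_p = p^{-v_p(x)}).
|43/29|_7 = 1

Step 1 — compute v_7(x) by factoring powers of 7 out of the numerator and denominator: v_7(43/29) = 0. Step 2 — apply |x|_p = p^{-v_p(x)} = 7^{0} = 1.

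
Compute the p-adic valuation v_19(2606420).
v_19(2606420) = 4

v_19(n) is the largest exponent k such that 19^k divides n. Factor out: 2606420 = 19^4 · 20. (Sign doesn't affect v_p.) So v_19(2606420) = 4.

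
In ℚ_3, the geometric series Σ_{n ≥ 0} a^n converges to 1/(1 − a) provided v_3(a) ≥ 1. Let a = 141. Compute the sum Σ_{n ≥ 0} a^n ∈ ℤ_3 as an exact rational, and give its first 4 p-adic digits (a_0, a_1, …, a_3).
Σ a^n = 1/(1 − a) = -1/140;  first 4 digits = (1, 2, 1, 2)

v_3(a) = 1 ≥ 1, so the series converges in ℤ_3 to 1/(1 − a) = 1/(1 − 141) = -1/140. Expand this rational in ℤ_3: compute digits iteratively via d_i = x_i mod 3, x_{i+1} = (x_i − d_i)/3. The first 4 digits are (1, 2, 1, 2).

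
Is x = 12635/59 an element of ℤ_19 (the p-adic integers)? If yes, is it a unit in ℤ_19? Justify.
x ∈ ℤ_19 but not a unit; v_19(x) = 2 > 0

ℤ_19 = {x ∈ ℚ_19 : v_19(x) ≥ 0} and ℤ_19^× = {x ∈ ℤ_19 : v_19(x) = 0}. Here v_19(12635/59) = v_19(num) − v_19(den) = 2; compare against these criteria.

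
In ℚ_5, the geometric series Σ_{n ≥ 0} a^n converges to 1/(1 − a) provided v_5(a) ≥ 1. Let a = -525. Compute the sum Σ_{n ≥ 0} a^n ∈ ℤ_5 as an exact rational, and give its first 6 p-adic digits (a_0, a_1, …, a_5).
Σ a^n = 1/(1 − a) = 1/526;  first 6 digits = (1, 0, 4, 0, 0, 3)

v_5(a) = 2 ≥ 1, so the series converges in ℤ_5 to 1/(1 − a) = 1/(1 − (-525)) = 1/526. Expand this rational in ℤ_5: compute digits iteratively via d_i = x_i mod 5, x_{i+1} = (x_i − d_i)/5. The first 6 digits are (1, 0, 4, 0, 0, 3).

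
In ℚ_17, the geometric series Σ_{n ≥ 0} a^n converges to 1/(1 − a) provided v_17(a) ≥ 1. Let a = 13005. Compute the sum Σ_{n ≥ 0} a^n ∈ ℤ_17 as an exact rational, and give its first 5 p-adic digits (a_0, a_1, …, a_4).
Σ a^n = 1/(1 − a) = -1/13004;  first 5 digits = (1, 0, 11, 2, 2)

v_17(a) = 2 ≥ 1, so the series converges in ℤ_17 to 1/(1 − a) = 1/(1 − 13005) = -1/13004. Expand this rational in ℤ_17: compute digits iteratively via d_i = x_i mod 17, x_{i+1} = (x_i − d_i)/17. The first 5 digits are (1, 0, 11, 2, 2).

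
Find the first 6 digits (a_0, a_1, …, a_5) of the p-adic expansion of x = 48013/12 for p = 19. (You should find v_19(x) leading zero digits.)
(a_0, …, a_5) = (0, 0, 0, 18, 7, 17)

v_19(48013/12) = 3, so a_0 = ... = a_2 = 0. Factor out: x = 19^3 · u with u = 7/12 a unit in ℤ_19. Expand u iteratively via a_{v+i} = u_i mod 19, u_{i+1} = (u_i − a_{v+i})/19:
  u_0 = 7/12;  a_3 = 18;  u_1 = (u_0 − 18)/19 = -11/12
  u_1 = -11/12;  a_4 = 7;  u_2 = (u_1 − 7)/19 = -5/12
  u_2 = -5/12;  a_5 = 17;  u_3 = (u_2 − 17)/19 = -11/12
Digits: (0, 0, 0, 18, 7, 17).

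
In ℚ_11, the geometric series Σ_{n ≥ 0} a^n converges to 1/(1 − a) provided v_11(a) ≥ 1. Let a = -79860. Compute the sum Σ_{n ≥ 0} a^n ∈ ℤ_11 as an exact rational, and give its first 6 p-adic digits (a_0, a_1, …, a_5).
Σ a^n = 1/(1 − a) = 1/79861;  first 6 digits = (1, 0, 0, 6, 5, 10)

v_11(a) = 3 ≥ 1, so the series converges in ℤ_11 to 1/(1 − a) = 1/(1 − (-79860)) = 1/79861. Expand this rational in ℤ_11: compute digits iteratively via d_i = x_i mod 11, x_{i+1} = (x_i − d_i)/11. The first 6 digits are (1, 0, 0, 6, 5, 10).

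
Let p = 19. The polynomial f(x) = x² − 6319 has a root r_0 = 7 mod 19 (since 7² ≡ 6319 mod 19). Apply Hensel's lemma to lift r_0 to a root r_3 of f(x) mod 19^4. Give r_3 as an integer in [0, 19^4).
r_3 = 82144 (mod 130321)

Hensel's recurrence: r_{i+1} = r_i − f(r_i)·(f′(r_i))^{-1} mod 19^{i+2}, with f′(x) = 2x. Iterate:
  r_0 = 7 (mod 19)
  r_1 = 197 (mod 361)
  r_2 = 6695 (mod 6859)
  r_3 = 82144 (mod 130321)
Final: r_3 = 82144, and one checks f(r_3) ≡ 0 mod 19^4.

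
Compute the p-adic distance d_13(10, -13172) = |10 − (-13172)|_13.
d_13(10, -13172) = 1/2197

Step 1 — x − y = 10 − (-13172) = 13182. Step 2 — v_13(13182) = 3 (factor: 13182 = (13^3 · 6); the sign does not affect v_p). Step 3 — |x − y|_13 = 13^{-3} = 1/2197.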